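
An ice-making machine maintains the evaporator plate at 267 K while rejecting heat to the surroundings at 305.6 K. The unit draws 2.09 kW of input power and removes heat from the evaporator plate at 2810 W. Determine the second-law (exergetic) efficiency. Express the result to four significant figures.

0.1944

Converting, Q̇_C = 2810 W = 2.810 kW, so COP_actual = Q̇_C/Ẇ = 2.810/2.090 = 1.344.
The reservoir spacing is ΔT = 305.6 − 267 = 38.60 K.
COP_Carnot = T_C/ΔT = 267.00/38.60 = 6.917.
η_II = COP_actual/COP_Carnot = 1.344/6.917 = 0.1944.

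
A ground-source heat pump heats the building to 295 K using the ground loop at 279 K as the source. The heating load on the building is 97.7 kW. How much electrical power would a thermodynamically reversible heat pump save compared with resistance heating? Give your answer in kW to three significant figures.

92.4 kW

The reservoir spacing is ΔT = 295 − 279 = 16.00 K.
COP_Carnot = T_H/ΔT = 295.00/16.00 = 18.44.
Resistance heating needs Ẇ_res = Q̇_H = 97.70 kW; the reversible heat pump needs only Ẇ_hp = Q̇_H/COP = 5.299 kW.
Saving = 97.70 − 5.299 = 92.40 kW.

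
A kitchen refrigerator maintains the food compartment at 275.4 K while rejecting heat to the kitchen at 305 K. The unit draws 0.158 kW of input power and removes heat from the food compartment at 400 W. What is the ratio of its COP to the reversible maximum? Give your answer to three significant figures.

Converting, Q̇_C = 400.0 W = 0.4000 kW, so COP_actual = Q̇_C/Ẇ = 0.4000/0.1580 = 2.532.
The reservoir spacing is ΔT = 305 − 275.4 = 29.60 K.
COP_Carnot = T_C/ΔT = 275.40/29.60 = 9.304.
η_II = COP_actual/COP_Carnot = 2.532/9.304 = 0.2721.

0.272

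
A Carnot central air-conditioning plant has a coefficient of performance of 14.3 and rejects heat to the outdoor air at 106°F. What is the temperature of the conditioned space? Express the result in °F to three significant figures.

For a Carnot refrigerator COP_R = T_C/(T_H − T_C), so T_C = COP·T_H/(1 + COP).
With T_H = 314.26 K, T_C = 14.3 × 314.26/15.30 = 293.72 K.
Converting, 293.72 K = 69.03°F.

69.0 °F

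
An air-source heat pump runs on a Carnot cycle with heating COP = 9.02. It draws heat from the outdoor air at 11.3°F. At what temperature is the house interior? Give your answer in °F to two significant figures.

COP_HP = T_H/(T_H − T_C) rearranges to T_H = COP·T_C/(COP − 1).
With T_C = 261.65 K, T_H = 9.02 × 261.65/8.020 = 294.27 K.
Converting, 294.27 K = 70.02°F.

70 °F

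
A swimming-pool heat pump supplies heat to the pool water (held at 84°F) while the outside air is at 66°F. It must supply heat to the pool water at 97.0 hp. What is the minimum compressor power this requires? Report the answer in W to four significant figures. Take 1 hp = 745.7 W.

2395 W

In absolute terms T_C = 292.04 K and T_H = 302.04 K, so ΔT = 10.00 K.
COP_Carnot = T_H/ΔT = 302.04/10.00 = 30.20.
Ẇ_min = Q̇/COP_Carnot = 97.00/30.20 = 3.212 hp = 2395 W.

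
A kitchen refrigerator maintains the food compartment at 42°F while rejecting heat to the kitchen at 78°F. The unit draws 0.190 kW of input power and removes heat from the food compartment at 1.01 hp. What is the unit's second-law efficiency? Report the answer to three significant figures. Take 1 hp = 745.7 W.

Converting, Q̇_C = 1.010 hp = 0.7532 kW, so COP_actual = Q̇_C/Ẇ = 0.7532/0.1900 = 3.964.
In absolute terms T_C = 278.71 K and T_H = 298.71 K, so ΔT = 20.00 K.
COP_Carnot = T_C/ΔT = 278.71/20.00 = 13.94.
η_II = COP_actual/COP_Carnot = 3.964/13.94 = 0.2845.

0.284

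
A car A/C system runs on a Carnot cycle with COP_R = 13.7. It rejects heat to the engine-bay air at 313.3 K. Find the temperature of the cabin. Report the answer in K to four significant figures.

For a Carnot refrigerator COP_R = T_C/(T_H − T_C), so T_C = COP·T_H/(1 + COP).
With T_H = 313.30 K, T_C = 13.7 × 313.30/14.70 = 291.99 K.

292.0 K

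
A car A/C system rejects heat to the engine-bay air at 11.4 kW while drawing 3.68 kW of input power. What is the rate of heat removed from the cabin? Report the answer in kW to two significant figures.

7.7 kW

For a cyclic device the first law requires Q̇_H = Q̇_C + Ẇ.
Q̇_C = Q̇_H − Ẇ = 7.720 kW.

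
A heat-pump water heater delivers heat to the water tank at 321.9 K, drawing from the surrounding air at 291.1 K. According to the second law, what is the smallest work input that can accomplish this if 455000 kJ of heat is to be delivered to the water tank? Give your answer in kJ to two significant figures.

44000 kJ

The reservoir spacing is ΔT = 321.9 − 291.1 = 30.80 K.
The reversible limit is COP_HP = T_H/ΔT = 10.45, so W_min = Q_H/COP = Q_H·ΔT/T_H.
W_min = 455000 × 30.80/321.90 = 43540 kJ.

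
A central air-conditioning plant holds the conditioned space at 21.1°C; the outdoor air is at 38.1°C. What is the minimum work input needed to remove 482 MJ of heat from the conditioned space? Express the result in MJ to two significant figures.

In absolute terms T_C = 294.25 K and T_H = 311.25 K, so ΔT = 17.00 K.
The reversible limit is COP_R = T_C/ΔT = 17.31, so W_min = Q_C/COP = Q_C·ΔT/T_C.
W_min = 482.0 × 17.00/294.25 = 27.85 MJ.

28 MJ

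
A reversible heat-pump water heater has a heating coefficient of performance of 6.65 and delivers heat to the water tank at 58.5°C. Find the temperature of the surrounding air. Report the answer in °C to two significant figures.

8.6 °C

COP_HP = T_H/(T_H − T_C) gives T_H − T_C = T_H/COP.
With T_H = 331.65 K, T_C = 331.65 × (1 − 1/6.65) = 281.78 K.
Converting, 281.78 K = 8.63°C.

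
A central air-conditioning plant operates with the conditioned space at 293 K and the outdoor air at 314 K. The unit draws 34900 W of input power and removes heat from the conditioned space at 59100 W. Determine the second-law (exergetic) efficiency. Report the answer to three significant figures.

0.121

COP_actual = Q̇_C/Ẇ = 59100/34900 = 1.693.
The reservoir spacing is ΔT = 314 − 293 = 21.00 K.
COP_Carnot = T_C/ΔT = 293.00/21.00 = 13.95.
η_II = COP_actual/COP_Carnot = 1.693/13.95 = 0.1214.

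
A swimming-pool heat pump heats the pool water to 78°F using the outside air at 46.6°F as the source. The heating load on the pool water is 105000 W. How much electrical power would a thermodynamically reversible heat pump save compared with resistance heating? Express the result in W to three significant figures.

In absolute terms T_C = 281.26 K and T_H = 298.71 K, so ΔT = 17.44 K.
COP_Carnot = T_H/ΔT = 298.71/17.44 = 17.12.
Resistance heating needs Ẇ_res = Q̇_H = 105000 W; the reversible heat pump needs only Ẇ_hp = Q̇_H/COP = 6132 W.
Saving = 105000 − 6132 = 98870 W.

98900 W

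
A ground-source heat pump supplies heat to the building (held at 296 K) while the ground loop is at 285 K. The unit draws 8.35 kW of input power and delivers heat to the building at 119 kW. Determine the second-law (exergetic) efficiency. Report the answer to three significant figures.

0.530

COP_actual = Q̇_H/Ẇ = 119.0/8.350 = 14.25.
The reservoir spacing is ΔT = 296 − 285 = 11.00 K.
COP_Carnot = T_H/ΔT = 296.00/11.00 = 26.91.
η_II = COP_actual/COP_Carnot = 14.25/26.91 = 0.5296.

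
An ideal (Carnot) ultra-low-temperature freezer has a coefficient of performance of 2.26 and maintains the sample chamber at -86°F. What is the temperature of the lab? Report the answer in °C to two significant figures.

26 °C

COP_R = T_C/(T_H − T_C) gives T_H − T_C = T_C/COP.
With T_C = 207.59 K, T_H = 207.59 × (1 + 1/2.26) = 299.45 K.
Converting, 299.45 K = 26.30°C.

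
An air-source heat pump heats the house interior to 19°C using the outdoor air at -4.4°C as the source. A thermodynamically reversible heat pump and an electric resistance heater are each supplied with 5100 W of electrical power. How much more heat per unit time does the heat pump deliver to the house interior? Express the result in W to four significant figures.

58570 W

In absolute terms T_C = 268.75 K and T_H = 292.15 K, so ΔT = 23.40 K.
COP_Carnot = T_H/ΔT = 292.15/23.40 = 12.49.
The heat pump delivers Q̇_H = COP × Ẇ = 63670 W; the resistance heater delivers Ẇ = 5100 W.
Extra = (COP − 1)·Ẇ = 58570 W.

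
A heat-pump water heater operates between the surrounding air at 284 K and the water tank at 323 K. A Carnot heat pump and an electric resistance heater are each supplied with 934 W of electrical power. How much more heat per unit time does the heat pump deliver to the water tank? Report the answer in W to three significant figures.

6800 W

The reservoir spacing is ΔT = 323 − 284 = 39.00 K.
COP_Carnot = T_H/ΔT = 323.00/39.00 = 8.282.
The heat pump delivers Q̇_H = COP × Ẇ = 7735 W; the resistance heater delivers Ẇ = 934.0 W.
Extra = (COP − 1)·Ẇ = 6801 W.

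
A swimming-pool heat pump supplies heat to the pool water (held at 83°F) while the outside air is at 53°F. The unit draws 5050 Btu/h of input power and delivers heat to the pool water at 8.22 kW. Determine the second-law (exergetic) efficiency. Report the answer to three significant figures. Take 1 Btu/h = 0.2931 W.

0.307

Converting, Q̇_H = 8.220 kW = 28050 Btu/h, so COP_actual = Q̇_H/Ẇ = 28050/5050 = 5.553.
In absolute terms T_C = 284.82 K and T_H = 301.48 K, so ΔT = 16.67 K.
COP_Carnot = T_H/ΔT = 301.48/16.67 = 18.09.
η_II = COP_actual/COP_Carnot = 5.553/18.09 = 0.3070.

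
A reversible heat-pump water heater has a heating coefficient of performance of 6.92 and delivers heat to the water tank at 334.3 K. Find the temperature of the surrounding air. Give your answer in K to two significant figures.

290 K

COP_HP = T_H/(T_H − T_C) gives T_H − T_C = T_H/COP.
With T_H = 334.30 K, T_C = 334.30 × (1 − 1/6.92) = 285.99 K.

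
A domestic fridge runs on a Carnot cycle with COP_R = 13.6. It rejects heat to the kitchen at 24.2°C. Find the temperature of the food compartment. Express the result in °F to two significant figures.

For a Carnot refrigerator COP_R = T_C/(T_H − T_C), so T_C = COP·T_H/(1 + COP).
With T_H = 297.35 K, T_C = 13.6 × 297.35/14.60 = 276.98 K.
Converting, 276.98 K = 38.90°F.

39 °F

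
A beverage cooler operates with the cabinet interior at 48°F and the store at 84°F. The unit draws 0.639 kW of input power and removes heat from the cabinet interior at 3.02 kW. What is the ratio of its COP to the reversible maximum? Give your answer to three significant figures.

0.335

COP_actual = Q̇_C/Ẇ = 3.020/0.6390 = 4.726.
In absolute terms T_C = 282.04 K and T_H = 302.04 K, so ΔT = 20.00 K.
COP_Carnot = T_C/ΔT = 282.04/20.00 = 14.10.
η_II = COP_actual/COP_Carnot = 4.726/14.10 = 0.3351.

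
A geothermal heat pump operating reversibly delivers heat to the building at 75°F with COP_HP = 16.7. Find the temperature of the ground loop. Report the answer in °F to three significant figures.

COP_HP = T_H/(T_H − T_C) gives T_H − T_C = T_H/COP.
With T_H = 297.04 K, T_C = 297.04 × (1 − 1/16.7) = 279.25 K.
Converting, 279.25 K = 42.98°F.

43.0 °F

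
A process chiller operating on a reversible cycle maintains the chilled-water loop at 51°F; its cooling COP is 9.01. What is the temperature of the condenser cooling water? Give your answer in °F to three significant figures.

COP_R = T_C/(T_H − T_C) gives T_H − T_C = T_C/COP.
With T_C = 283.71 K, T_H = 283.71 × (1 + 1/9.01) = 315.19 K.
Converting, 315.19 K = 107.68°F.

108 °F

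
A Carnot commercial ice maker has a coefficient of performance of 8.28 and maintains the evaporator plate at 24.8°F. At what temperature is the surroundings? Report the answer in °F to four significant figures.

83.31 °F

COP_R = T_C/(T_H − T_C) gives T_H − T_C = T_C/COP.
With T_C = 269.15 K, T_H = 269.15 × (1 + 1/8.28) = 301.66 K.
Converting, 301.66 K = 83.31°F.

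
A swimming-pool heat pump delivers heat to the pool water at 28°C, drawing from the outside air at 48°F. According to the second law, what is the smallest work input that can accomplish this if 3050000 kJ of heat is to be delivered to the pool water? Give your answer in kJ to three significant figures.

In absolute terms T_C = 282.04 K and T_H = 301.15 K, so ΔT = 19.11 K.
The reversible limit is COP_HP = T_H/ΔT = 15.76, so W_min = Q_H/COP = Q_H·ΔT/T_H.
W_min = 3050000 × 19.11/301.15 = 193600 kJ.

194000 kJ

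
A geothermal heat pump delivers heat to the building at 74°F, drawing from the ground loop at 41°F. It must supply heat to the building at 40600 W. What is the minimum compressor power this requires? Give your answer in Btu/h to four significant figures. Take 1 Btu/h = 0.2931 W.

In absolute terms T_C = 278.15 K and T_H = 296.48 K, so ΔT = 18.33 K.
COP_Carnot = T_H/ΔT = 296.48/18.33 = 16.17.
Ẇ_min = Q̇/COP_Carnot = 40600/16.17 = 2511 W = 8565 Btu/h.

8565 Btu/h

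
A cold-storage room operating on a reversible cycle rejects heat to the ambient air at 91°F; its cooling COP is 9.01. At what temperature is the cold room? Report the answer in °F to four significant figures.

35.99 °F

For a Carnot refrigerator COP_R = T_C/(T_H − T_C), so T_C = COP·T_H/(1 + COP).
With T_H = 305.93 K, T_C = 9.01 × 305.93/10.01 = 275.37 K.
Converting, 275.37 K = 35.99°F.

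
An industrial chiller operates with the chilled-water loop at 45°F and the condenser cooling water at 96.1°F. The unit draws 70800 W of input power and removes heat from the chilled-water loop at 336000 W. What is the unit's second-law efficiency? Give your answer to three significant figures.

0.481

COP_actual = Q̇_C/Ẇ = 336000/70800 = 4.746.
In absolute terms T_C = 280.37 K and T_H = 308.76 K, so ΔT = 28.39 K.
COP_Carnot = T_C/ΔT = 280.37/28.39 = 9.876.
η_II = COP_actual/COP_Carnot = 4.746/9.876 = 0.4805.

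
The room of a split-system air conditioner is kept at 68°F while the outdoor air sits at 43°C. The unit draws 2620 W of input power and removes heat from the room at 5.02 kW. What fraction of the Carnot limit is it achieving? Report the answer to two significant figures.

0.15

Converting, Q̇_C = 5.020 kW = 5020 W, so COP_actual = Q̇_C/Ẇ = 5020/2620 = 1.916.
In absolute terms T_C = 293.15 K and T_H = 316.15 K, so ΔT = 23.00 K.
COP_Carnot = T_C/ΔT = 293.15/23.00 = 12.75.
η_II = COP_actual/COP_Carnot = 1.916/12.75 = 0.1503.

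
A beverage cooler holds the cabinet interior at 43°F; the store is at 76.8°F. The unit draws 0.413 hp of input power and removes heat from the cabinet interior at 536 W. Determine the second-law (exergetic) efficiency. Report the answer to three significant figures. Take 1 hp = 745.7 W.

0.117

Converting, Q̇_C = 536.0 W = 0.7188 hp, so COP_actual = Q̇_C/Ẇ = 0.7188/0.4130 = 1.740.
In absolute terms T_C = 279.26 K and T_H = 298.04 K, so ΔT = 18.78 K.
COP_Carnot = T_C/ΔT = 279.26/18.78 = 14.87.
η_II = COP_actual/COP_Carnot = 1.740/14.87 = 0.1170.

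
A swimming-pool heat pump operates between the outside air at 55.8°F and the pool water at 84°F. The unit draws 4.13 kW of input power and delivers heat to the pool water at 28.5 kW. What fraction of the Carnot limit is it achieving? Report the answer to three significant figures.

COP_actual = Q̇_H/Ẇ = 28.50/4.130 = 6.901.
In absolute terms T_C = 286.37 K and T_H = 302.04 K, so ΔT = 15.67 K.
COP_Carnot = T_H/ΔT = 302.04/15.67 = 19.28.
η_II = COP_actual/COP_Carnot = 6.901/19.28 = 0.3579.

0.358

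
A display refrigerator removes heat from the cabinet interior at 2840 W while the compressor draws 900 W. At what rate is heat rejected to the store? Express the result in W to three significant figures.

3740 W

For a cyclic device the first law requires Q̇_H = Q̇_C + Ẇ.
Q̇_H = Q̇_C + Ẇ = 3740 W.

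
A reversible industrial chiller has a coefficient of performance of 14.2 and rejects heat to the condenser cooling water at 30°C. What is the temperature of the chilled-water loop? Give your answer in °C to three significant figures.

For a Carnot refrigerator COP_R = T_C/(T_H − T_C), so T_C = COP·T_H/(1 + COP).
With T_H = 303.15 K, T_C = 14.2 × 303.15/15.20 = 283.21 K.
Converting, 283.21 K = 10.06°C.

10.1 °C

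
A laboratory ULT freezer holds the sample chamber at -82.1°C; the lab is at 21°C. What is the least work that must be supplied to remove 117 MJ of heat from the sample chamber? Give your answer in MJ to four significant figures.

63.14 MJ

In absolute terms T_C = 191.05 K and T_H = 294.15 K, so ΔT = 103.1 K.
The reversible limit is COP_R = T_C/ΔT = 1.853, so W_min = Q_C/COP = Q_C·ΔT/T_C.
W_min = 117.0 × 103.1/191.05 = 63.14 MJ.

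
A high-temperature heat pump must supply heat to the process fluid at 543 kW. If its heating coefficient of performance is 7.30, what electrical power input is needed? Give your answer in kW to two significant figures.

74 kW

Ẇ = Q̇_H/COP_HP = 543.0/7.30 = 74.38 kW.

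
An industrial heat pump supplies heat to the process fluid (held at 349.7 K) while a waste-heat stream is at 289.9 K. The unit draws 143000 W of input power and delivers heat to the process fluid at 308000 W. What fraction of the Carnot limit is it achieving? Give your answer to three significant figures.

0.368

COP_actual = Q̇_H/Ẇ = 308000/143000 = 2.154.
The reservoir spacing is ΔT = 349.7 − 289.9 = 59.80 K.
COP_Carnot = T_H/ΔT = 349.70/59.80 = 5.848.
η_II = COP_actual/COP_Carnot = 2.154/5.848 = 0.3683.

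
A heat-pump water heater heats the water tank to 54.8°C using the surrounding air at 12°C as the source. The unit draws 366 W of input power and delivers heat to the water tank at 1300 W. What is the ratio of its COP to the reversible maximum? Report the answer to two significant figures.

0.46

COP_actual = Q̇_H/Ẇ = 1300/366.0 = 3.552.
In absolute terms T_C = 285.15 K and T_H = 327.95 K, so ΔT = 42.80 K.
COP_Carnot = T_H/ΔT = 327.95/42.80 = 7.662.
η_II = COP_actual/COP_Carnot = 3.552/7.662 = 0.4636.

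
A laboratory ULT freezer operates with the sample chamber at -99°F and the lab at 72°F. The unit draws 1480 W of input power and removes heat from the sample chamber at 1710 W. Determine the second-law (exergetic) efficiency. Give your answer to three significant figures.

0.548

COP_actual = Q̇_C/Ẇ = 1710/1480 = 1.155.
In absolute terms T_C = 200.37 K and T_H = 295.37 K, so ΔT = 95.00 K.
COP_Carnot = T_C/ΔT = 200.37/95.00 = 2.109.
η_II = COP_actual/COP_Carnot = 1.155/2.109 = 0.5478.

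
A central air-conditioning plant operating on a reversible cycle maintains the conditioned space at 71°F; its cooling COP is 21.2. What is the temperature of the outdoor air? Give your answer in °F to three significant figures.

96.0 °F

COP_R = T_C/(T_H − T_C) gives T_H − T_C = T_C/COP.
With T_C = 294.82 K, T_H = 294.82 × (1 + 1/21.2) = 308.72 K.
Converting, 308.72 K = 96.03°F.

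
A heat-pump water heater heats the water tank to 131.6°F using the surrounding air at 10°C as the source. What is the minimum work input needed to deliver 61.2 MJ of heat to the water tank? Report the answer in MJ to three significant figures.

In absolute terms T_C = 283.15 K and T_H = 328.48 K, so ΔT = 45.33 K.
The reversible limit is COP_HP = T_H/ΔT = 7.246, so W_min = Q_H/COP = Q_H·ΔT/T_H.
W_min = 61.20 × 45.33/328.48 = 8.446 MJ.

8.45 MJ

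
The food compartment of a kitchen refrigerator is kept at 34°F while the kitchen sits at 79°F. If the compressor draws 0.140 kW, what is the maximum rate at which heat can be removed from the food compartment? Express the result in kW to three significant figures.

1.54 kW

In absolute terms T_C = 274.26 K and T_H = 299.26 K, so ΔT = 25.00 K.
COP_Carnot = T_C/ΔT = 274.26/25.00 = 10.97.
Q̇_max = COP_Carnot × Ẇ = 10.97 × 0.1400 kW = 1.536 kW.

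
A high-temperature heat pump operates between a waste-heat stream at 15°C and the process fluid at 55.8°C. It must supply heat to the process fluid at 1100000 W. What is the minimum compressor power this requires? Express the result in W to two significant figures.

140000 W

In absolute terms T_C = 288.15 K and T_H = 328.95 K, so ΔT = 40.80 K.
COP_Carnot = T_H/ΔT = 328.95/40.80 = 8.063.
Ẇ_min = Q̇/COP_Carnot = 1100000/8.063 = 136400 W.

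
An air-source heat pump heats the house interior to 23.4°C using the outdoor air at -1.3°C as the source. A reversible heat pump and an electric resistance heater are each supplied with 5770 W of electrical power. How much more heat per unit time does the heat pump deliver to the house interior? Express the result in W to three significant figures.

In absolute terms T_C = 271.85 K and T_H = 296.55 K, so ΔT = 24.70 K.
COP_Carnot = T_H/ΔT = 296.55/24.70 = 12.01.
The heat pump delivers Q̇_H = COP × Ẇ = 69280 W; the resistance heater delivers Ẇ = 5770 W.
Extra = (COP − 1)·Ẇ = 63510 W.

63500 W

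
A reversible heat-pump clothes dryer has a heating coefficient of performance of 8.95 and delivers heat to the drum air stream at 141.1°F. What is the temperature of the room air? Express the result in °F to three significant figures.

74.0 °F

COP_HP = T_H/(T_H − T_C) gives T_H − T_C = T_H/COP.
With T_H = 333.76 K, T_C = 333.76 × (1 − 1/8.95) = 296.47 K.
Converting, 296.47 K = 73.97°F.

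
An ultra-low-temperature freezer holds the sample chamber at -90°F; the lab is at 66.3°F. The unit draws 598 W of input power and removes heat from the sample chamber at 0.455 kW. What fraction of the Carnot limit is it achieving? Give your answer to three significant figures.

0.322

Converting, Q̇_C = 0.4550 kW = 455.0 W, so COP_actual = Q̇_C/Ẇ = 455.0/598.0 = 0.7609.
In absolute terms T_C = 205.37 K and T_H = 292.21 K, so ΔT = 86.83 K.
COP_Carnot = T_C/ΔT = 205.37/86.83 = 2.365.
η_II = COP_actual/COP_Carnot = 0.7609/2.365 = 0.3217.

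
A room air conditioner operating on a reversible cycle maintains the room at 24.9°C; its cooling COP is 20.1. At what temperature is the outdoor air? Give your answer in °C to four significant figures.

39.73 °C

COP_R = T_C/(T_H − T_C) gives T_H − T_C = T_C/COP.
With T_C = 298.05 K, T_H = 298.05 × (1 + 1/20.1) = 312.88 K.
Converting, 312.88 K = 39.73°C.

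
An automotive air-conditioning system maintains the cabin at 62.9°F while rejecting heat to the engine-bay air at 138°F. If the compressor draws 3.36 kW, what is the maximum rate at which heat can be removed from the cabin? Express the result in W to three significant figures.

In absolute terms T_C = 290.32 K and T_H = 332.04 K, so ΔT = 41.72 K.
COP_Carnot = T_C/ΔT = 290.32/41.72 = 6.958.
Q̇_max = COP_Carnot × Ẇ = 6.958 × 3.360 kW = 23.38 kW = 23380 W.

23400 W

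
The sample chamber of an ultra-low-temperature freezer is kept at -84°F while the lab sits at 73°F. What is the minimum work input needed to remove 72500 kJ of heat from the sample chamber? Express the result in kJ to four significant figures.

In absolute terms T_C = 208.71 K and T_H = 295.93 K, so ΔT = 87.22 K.
The reversible limit is COP_R = T_C/ΔT = 2.393, so W_min = Q_C/COP = Q_C·ΔT/T_C.
W_min = 72500 × 87.22/208.71 = 30300 kJ.

30300 kJ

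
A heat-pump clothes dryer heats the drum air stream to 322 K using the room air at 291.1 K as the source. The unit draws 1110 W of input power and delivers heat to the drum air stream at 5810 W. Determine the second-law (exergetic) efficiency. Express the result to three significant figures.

COP_actual = Q̇_H/Ẇ = 5810/1110 = 5.234.
The reservoir spacing is ΔT = 322 − 291.1 = 30.90 K.
COP_Carnot = T_H/ΔT = 322.00/30.90 = 10.42.
η_II = COP_actual/COP_Carnot = 5.234/10.42 = 0.5023.

0.502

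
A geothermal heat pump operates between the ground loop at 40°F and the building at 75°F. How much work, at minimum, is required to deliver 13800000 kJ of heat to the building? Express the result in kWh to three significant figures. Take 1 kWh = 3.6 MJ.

In absolute terms T_C = 277.59 K and T_H = 297.04 K, so ΔT = 19.44 K.
The reversible limit is COP_HP = T_H/ΔT = 15.28, so W_min = Q_H/COP = Q_H·ΔT/T_H.
W_min = 13800000 × 19.44/297.04 = 903400 kJ = 250.9 kWh.

251 kWh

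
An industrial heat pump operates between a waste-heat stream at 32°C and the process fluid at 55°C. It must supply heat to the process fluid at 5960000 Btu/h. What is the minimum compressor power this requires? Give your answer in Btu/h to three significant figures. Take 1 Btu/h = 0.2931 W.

In absolute terms T_C = 305.15 K and T_H = 328.15 K, so ΔT = 23.00 K.
COP_Carnot = T_H/ΔT = 328.15/23.00 = 14.27.
Ẇ_min = Q̇/COP_Carnot = 5960000/14.27 = 417700 Btu/h.

418000 Btu/h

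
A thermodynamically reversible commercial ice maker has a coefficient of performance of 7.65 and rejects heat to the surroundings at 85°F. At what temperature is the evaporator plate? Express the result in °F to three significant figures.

For a Carnot refrigerator COP_R = T_C/(T_H − T_C), so T_C = COP·T_H/(1 + COP).
With T_H = 302.59 K, T_C = 7.65 × 302.59/8.650 = 267.61 K.
Converting, 267.61 K = 22.03°F.

22.0 °F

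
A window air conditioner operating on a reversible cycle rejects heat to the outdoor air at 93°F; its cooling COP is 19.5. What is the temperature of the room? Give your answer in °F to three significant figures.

For a Carnot refrigerator COP_R = T_C/(T_H − T_C), so T_C = COP·T_H/(1 + COP).
With T_H = 307.04 K, T_C = 19.5 × 307.04/20.50 = 292.06 K.
Converting, 292.06 K = 66.04°F.

66.0 °F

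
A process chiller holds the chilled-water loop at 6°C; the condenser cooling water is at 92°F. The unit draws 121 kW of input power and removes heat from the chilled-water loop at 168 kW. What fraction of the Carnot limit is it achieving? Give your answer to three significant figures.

0.136

COP_actual = Q̇_C/Ẇ = 168.0/121.0 = 1.388.
In absolute terms T_C = 279.15 K and T_H = 306.48 K, so ΔT = 27.33 K.
COP_Carnot = T_C/ΔT = 279.15/27.33 = 10.21.
η_II = COP_actual/COP_Carnot = 1.388/10.21 = 0.1359.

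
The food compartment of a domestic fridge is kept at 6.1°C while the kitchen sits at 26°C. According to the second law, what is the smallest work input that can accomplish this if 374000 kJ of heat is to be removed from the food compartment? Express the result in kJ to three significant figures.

26700 kJ

In absolute terms T_C = 279.25 K and T_H = 299.15 K, so ΔT = 19.90 K.
The reversible limit is COP_R = T_C/ΔT = 14.03, so W_min = Q_C/COP = Q_C·ΔT/T_C.
W_min = 374000 × 19.90/279.25 = 26650 kJ.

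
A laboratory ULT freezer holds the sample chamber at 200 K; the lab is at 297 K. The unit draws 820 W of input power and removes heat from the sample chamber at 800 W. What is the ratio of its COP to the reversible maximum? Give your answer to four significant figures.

0.4732

COP_actual = Q̇_C/Ẇ = 800.0/820.0 = 0.9756.
The reservoir spacing is ΔT = 297 − 200 = 97.00 K.
COP_Carnot = T_C/ΔT = 200.00/97.00 = 2.062.
η_II = COP_actual/COP_Carnot = 0.9756/2.062 = 0.4732.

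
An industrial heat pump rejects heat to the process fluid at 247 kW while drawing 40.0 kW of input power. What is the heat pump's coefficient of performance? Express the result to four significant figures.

The first law gives Q̇_H = Q̇_C + Ẇ, so the three rates are Q̇_C = 207.0, Q̇_H = 247.0, Ẇ = 40.00 kW.
COP_HP = Q̇_H/Ẇ = 247.0/40.00 = 6.175.

6.175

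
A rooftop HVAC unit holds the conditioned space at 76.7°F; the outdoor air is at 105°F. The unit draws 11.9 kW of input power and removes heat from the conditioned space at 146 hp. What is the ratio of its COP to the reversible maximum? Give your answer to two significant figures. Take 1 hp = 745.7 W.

0.48

Converting, Q̇_C = 146.0 hp = 108.9 kW, so COP_actual = Q̇_C/Ẇ = 108.9/11.90 = 9.149.
In absolute terms T_C = 297.98 K and T_H = 313.71 K, so ΔT = 15.72 K.
COP_Carnot = T_C/ΔT = 297.98/15.72 = 18.95.
η_II = COP_actual/COP_Carnot = 9.149/18.95 = 0.4827.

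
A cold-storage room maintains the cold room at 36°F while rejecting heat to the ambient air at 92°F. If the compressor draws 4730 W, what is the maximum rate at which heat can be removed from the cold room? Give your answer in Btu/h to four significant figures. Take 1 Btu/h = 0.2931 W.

142800 Btu/h

In absolute terms T_C = 275.37 K and T_H = 306.48 K, so ΔT = 31.11 K.
COP_Carnot = T_C/ΔT = 275.37/31.11 = 8.851.
Q̇_max = COP_Carnot × Ẇ = 8.851 × 4730 W = 41870 W = 142800 Btu/h.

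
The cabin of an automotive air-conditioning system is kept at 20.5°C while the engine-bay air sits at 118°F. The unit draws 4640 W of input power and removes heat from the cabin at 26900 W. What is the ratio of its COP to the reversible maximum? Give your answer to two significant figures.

0.54

COP_actual = Q̇_C/Ẇ = 26900/4640 = 5.797.
In absolute terms T_C = 293.65 K and T_H = 320.93 K, so ΔT = 27.28 K.
COP_Carnot = T_C/ΔT = 293.65/27.28 = 10.77.
η_II = COP_actual/COP_Carnot = 5.797/10.77 = 0.5385.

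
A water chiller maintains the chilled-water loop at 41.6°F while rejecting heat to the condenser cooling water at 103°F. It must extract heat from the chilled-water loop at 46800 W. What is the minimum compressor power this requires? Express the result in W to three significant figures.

In absolute terms T_C = 278.48 K and T_H = 312.59 K, so ΔT = 34.11 K.
COP_Carnot = T_C/ΔT = 278.48/34.11 = 8.164.
Ẇ_min = Q̇/COP_Carnot = 46800/8.164 = 5732 W.

5730 W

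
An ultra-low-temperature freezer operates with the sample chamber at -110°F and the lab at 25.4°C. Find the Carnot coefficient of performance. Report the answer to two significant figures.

1.9

In absolute terms T_C = 194.26 K and T_H = 298.55 K, so ΔT = 104.3 K.
For a reversible cycle, COP_Carnot = T_C/ΔT = 194.26/104.3 = 1.863.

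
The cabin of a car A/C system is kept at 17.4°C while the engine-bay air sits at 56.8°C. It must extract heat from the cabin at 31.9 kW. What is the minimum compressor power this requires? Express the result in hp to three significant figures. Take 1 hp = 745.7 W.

In absolute terms T_C = 290.55 K and T_H = 329.95 K, so ΔT = 39.40 K.
COP_Carnot = T_C/ΔT = 290.55/39.40 = 7.374.
Ẇ_min = Q̇/COP_Carnot = 31.90/7.374 = 4.326 kW = 5.801 hp.

5.80 hp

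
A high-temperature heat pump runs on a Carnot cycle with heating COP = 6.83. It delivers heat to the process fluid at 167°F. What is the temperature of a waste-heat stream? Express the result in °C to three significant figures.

COP_HP = T_H/(T_H − T_C) gives T_H − T_C = T_H/COP.
With T_H = 348.15 K, T_C = 348.15 × (1 − 1/6.83) = 297.18 K.
Converting, 297.18 K = 24.03°C.

24.0 °C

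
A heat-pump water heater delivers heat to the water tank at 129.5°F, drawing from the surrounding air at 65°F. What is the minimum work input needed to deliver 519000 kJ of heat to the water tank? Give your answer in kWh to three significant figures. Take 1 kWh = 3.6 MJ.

15.8 kWh

In absolute terms T_C = 291.48 K and T_H = 327.32 K, so ΔT = 35.83 K.
The reversible limit is COP_HP = T_H/ΔT = 9.134, so W_min = Q_H/COP = Q_H·ΔT/T_H.
W_min = 519000 × 35.83/327.32 = 56820 kJ = 15.78 kWh.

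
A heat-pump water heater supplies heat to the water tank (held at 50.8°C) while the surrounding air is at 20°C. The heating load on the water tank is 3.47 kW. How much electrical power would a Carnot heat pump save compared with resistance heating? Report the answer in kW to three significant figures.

3.14 kW

In absolute terms T_C = 293.15 K and T_H = 323.95 K, so ΔT = 30.80 K.
COP_Carnot = T_H/ΔT = 323.95/30.80 = 10.52.
Resistance heating needs Ẇ_res = Q̇_H = 3.470 kW; the reversible heat pump needs only Ẇ_hp = Q̇_H/COP = 0.3299 kW.
Saving = 3.470 − 0.3299 = 3.140 kW.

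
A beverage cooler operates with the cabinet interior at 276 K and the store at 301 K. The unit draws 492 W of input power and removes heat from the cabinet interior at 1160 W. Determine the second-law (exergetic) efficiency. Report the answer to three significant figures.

COP_actual = Q̇_C/Ẇ = 1160/492.0 = 2.358.
The reservoir spacing is ΔT = 301 − 276 = 25.00 K.
COP_Carnot = T_C/ΔT = 276.00/25.00 = 11.04.
η_II = COP_actual/COP_Carnot = 2.358/11.04 = 0.2136.

0.214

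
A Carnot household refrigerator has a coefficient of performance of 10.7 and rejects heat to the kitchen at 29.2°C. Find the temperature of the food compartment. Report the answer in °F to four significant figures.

For a Carnot refrigerator COP_R = T_C/(T_H − T_C), so T_C = COP·T_H/(1 + COP).
With T_H = 302.35 K, T_C = 10.7 × 302.35/11.70 = 276.51 K.
Converting, 276.51 K = 38.04°F.

38.04 °F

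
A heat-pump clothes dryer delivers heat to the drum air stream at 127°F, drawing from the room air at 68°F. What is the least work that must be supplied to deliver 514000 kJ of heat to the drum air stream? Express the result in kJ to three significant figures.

In absolute terms T_C = 293.15 K and T_H = 325.93 K, so ΔT = 32.78 K.
The reversible limit is COP_HP = T_H/ΔT = 9.944, so W_min = Q_H/COP = Q_H·ΔT/T_H.
W_min = 514000 × 32.78/325.93 = 51690 kJ.

51700 kJ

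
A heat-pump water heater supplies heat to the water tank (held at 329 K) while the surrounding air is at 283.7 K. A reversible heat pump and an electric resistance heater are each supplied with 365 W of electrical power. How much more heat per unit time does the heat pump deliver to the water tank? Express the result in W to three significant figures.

2290 W

The reservoir spacing is ΔT = 329 − 283.7 = 45.30 K.
COP_Carnot = T_H/ΔT = 329.00/45.30 = 7.263.
The heat pump delivers Q̇_H = COP × Ẇ = 2651 W; the resistance heater delivers Ẇ = 365.0 W.
Extra = (COP − 1)·Ẇ = 2286 W.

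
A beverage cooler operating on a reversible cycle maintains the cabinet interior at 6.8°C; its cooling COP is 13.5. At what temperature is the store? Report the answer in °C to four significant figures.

27.54 °C

COP_R = T_C/(T_H − T_C) gives T_H − T_C = T_C/COP.
With T_C = 279.95 K, T_H = 279.95 × (1 + 1/13.5) = 300.69 K.
Converting, 300.69 K = 27.54°C.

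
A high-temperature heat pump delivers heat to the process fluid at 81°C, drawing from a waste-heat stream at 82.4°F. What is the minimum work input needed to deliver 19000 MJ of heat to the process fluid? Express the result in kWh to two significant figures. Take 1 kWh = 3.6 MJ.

In absolute terms T_C = 301.15 K and T_H = 354.15 K, so ΔT = 53.00 K.
The reversible limit is COP_HP = T_H/ΔT = 6.682, so W_min = Q_H/COP = Q_H·ΔT/T_H.
W_min = 19000 × 53.00/354.15 = 2843 MJ = 789.8 kWh.

790 kWh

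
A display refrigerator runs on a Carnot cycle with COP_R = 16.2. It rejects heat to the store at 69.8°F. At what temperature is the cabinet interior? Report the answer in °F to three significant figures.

39.0 °F

For a Carnot refrigerator COP_R = T_C/(T_H − T_C), so T_C = COP·T_H/(1 + COP).
With T_H = 294.15 K, T_C = 16.2 × 294.15/17.20 = 277.05 K.
Converting, 277.05 K = 39.02°F.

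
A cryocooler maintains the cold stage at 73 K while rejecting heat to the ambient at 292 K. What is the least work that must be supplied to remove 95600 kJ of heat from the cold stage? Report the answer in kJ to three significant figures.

287000 kJ

The reservoir spacing is ΔT = 292 − 73 = 219.0 K.
The reversible limit is COP_R = T_C/ΔT = 0.3333, so W_min = Q_C/COP = Q_C·ΔT/T_C.
W_min = 95600 × 219.0/73.00 = 286800 kJ.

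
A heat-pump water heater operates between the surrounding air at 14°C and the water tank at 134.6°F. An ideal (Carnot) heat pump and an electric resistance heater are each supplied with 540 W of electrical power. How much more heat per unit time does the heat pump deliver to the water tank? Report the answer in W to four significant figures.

In absolute terms T_C = 287.15 K and T_H = 330.15 K, so ΔT = 43.00 K.
COP_Carnot = T_H/ΔT = 330.15/43.00 = 7.678.
The heat pump delivers Q̇_H = COP × Ẇ = 4146 W; the resistance heater delivers Ẇ = 540.0 W.
Extra = (COP − 1)·Ẇ = 3606 W.

3606 W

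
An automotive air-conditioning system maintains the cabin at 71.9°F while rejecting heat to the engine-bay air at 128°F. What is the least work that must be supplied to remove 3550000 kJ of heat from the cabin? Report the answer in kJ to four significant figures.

In absolute terms T_C = 295.32 K and T_H = 326.48 K, so ΔT = 31.17 K.
The reversible limit is COP_R = T_C/ΔT = 9.475, so W_min = Q_C/COP = Q_C·ΔT/T_C.
W_min = 3550000 × 31.17/295.32 = 374700 kJ.

374700 kJ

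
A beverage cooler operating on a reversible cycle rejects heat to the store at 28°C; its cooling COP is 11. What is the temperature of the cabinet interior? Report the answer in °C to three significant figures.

2.90 °C

For a Carnot refrigerator COP_R = T_C/(T_H − T_C), so T_C = COP·T_H/(1 + COP).
With T_H = 301.15 K, T_C = 11 × 301.15/12.00 = 276.05 K.
Converting, 276.05 K = 2.90°C.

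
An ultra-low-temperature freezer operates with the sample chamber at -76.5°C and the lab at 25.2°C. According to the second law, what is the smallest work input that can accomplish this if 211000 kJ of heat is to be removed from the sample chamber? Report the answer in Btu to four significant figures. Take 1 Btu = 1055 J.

In absolute terms T_C = 196.65 K and T_H = 298.35 K, so ΔT = 101.7 K.
The reversible limit is COP_R = T_C/ΔT = 1.934, so W_min = Q_C/COP = Q_C·ΔT/T_C.
W_min = 211000 × 101.7/196.65 = 109100 kJ = 103400 Btu.

103400 Btu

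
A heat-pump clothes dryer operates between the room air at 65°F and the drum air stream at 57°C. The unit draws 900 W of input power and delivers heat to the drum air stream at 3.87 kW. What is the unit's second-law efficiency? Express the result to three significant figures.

0.504

Converting, Q̇_H = 3.870 kW = 3870 W, so COP_actual = Q̇_H/Ẇ = 3870/900.0 = 4.300.
In absolute terms T_C = 291.48 K and T_H = 330.15 K, so ΔT = 38.67 K.
COP_Carnot = T_H/ΔT = 330.15/38.67 = 8.538.
η_II = COP_actual/COP_Carnot = 4.300/8.538 = 0.5036.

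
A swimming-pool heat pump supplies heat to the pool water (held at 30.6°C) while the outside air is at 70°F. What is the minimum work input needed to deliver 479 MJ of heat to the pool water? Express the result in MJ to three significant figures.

15.0 MJ

In absolute terms T_C = 294.26 K and T_H = 303.75 K, so ΔT = 9.489 K.
The reversible limit is COP_HP = T_H/ΔT = 32.01, so W_min = Q_H/COP = Q_H·ΔT/T_H.
W_min = 479.0 × 9.489/303.75 = 14.96 MJ.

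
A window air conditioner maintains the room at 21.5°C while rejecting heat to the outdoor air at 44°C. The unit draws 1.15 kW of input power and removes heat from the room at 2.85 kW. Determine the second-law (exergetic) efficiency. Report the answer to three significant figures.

COP_actual = Q̇_C/Ẇ = 2.850/1.150 = 2.478.
In absolute terms T_C = 294.65 K and T_H = 317.15 K, so ΔT = 22.50 K.
COP_Carnot = T_C/ΔT = 294.65/22.50 = 13.10.
η_II = COP_actual/COP_Carnot = 2.478/13.10 = 0.1892.

0.189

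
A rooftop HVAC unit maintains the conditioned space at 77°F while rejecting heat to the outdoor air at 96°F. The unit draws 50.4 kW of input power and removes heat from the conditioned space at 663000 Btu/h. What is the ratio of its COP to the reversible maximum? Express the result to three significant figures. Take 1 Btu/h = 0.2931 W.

Converting, Q̇_C = 663000 Btu/h = 194.3 kW, so COP_actual = Q̇_C/Ẇ = 194.3/50.40 = 3.856.
In absolute terms T_C = 298.15 K and T_H = 308.71 K, so ΔT = 10.56 K.
COP_Carnot = T_C/ΔT = 298.15/10.56 = 28.25.
η_II = COP_actual/COP_Carnot = 3.856/28.25 = 0.1365.

0.137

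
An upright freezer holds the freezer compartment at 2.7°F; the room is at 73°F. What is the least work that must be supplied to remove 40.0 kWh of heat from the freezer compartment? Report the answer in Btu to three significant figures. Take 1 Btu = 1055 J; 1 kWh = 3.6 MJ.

In absolute terms T_C = 256.87 K and T_H = 295.93 K, so ΔT = 39.06 K.
The reversible limit is COP_R = T_C/ΔT = 6.577, so W_min = Q_C/COP = Q_C·ΔT/T_C.
W_min = 40.00 × 39.06/256.87 = 6.082 kWh = 20750 Btu.

20800 Btu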